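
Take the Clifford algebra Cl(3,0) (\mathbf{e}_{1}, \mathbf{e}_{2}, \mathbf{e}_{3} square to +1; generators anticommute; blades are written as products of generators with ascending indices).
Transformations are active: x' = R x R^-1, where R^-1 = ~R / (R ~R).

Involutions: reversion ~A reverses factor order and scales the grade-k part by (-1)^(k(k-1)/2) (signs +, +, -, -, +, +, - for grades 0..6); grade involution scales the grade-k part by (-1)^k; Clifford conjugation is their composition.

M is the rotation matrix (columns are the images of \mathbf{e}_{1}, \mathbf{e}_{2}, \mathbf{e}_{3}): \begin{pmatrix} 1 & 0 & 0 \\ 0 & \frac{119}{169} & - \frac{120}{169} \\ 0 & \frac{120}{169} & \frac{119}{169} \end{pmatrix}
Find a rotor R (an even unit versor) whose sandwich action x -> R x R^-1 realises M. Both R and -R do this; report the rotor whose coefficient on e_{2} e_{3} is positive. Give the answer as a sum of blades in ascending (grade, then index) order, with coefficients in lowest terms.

Method: write R = a + b12*e_{1} e_{2} + b13*e_{1} e_{3} + b23*e_{2} e_{3} with a^2 + b12^2 + b13^2 + b23^2 = 1 (so R^-1 = ~R). Expanding the columns R e_j ~R gives tr M = 4a^2 - 1 and, from the antisymmetric part, M21 - M12 = -4a*b12, M13 - M31 = 4a*b13, M32 - M23 = -4a*b23.
Here tr M = \frac{407}{169}, so a^2 = (1 + tr M)/4 = \frac{144}{169} and a = ±\frac{12}{13}. Taking a = \frac{12}{13}: M21 - M12 = 0, M13 - M31 = 0, M32 - M23 = \frac{240}{169}, giving b12 = 0, b13 = 0, b23 = -\frac{5}{13}, i.e. R = \frac{12}{13} - \frac{5}{13} e_{2} e_{3}.
Its e_{2} e_{3} coefficient is negative, so report the other preimage -R.
Answer: -\frac{12}{13} + \frac{5}{13} e_{2} e_{3}. Why the constraint matters: R and -R act identically through the sandwich — M has trace \frac{407}{169} either way — so only the sign condition on e_{2} e_{3} picks one of the two preimages.


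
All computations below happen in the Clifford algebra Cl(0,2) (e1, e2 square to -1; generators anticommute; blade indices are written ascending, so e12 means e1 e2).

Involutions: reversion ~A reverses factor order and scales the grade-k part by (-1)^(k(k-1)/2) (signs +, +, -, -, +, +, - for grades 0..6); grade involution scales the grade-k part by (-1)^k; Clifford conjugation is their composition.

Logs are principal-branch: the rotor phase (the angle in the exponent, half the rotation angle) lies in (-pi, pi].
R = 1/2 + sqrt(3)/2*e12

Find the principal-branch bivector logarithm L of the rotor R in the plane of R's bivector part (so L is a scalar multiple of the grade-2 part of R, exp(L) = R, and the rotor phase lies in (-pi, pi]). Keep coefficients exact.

The scalar part of R is 1/2, which fixes the principal-branch rotor phase; the unit plane is then the bivector part divided by the sine of that phase, and L is that plane scaled by the phase.
Concretely: cos(phase) = 1/2 gives phase = ±pi/3, and since phase/sin(phase) is even the sign is immaterial: L = (phase/sin(phase)) * <R>_2 = (2*sqrt(3)*pi/9) * <R>_2.
Answer: pi/3*e12


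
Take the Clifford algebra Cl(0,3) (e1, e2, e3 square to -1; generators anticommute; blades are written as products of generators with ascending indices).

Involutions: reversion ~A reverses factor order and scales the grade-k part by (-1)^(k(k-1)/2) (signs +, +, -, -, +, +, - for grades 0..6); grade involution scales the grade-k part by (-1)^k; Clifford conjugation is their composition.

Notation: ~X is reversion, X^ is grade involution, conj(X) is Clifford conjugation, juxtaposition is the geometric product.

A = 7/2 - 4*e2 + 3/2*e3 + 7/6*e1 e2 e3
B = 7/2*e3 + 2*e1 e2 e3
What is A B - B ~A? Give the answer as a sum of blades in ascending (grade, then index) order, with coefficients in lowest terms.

first term: -35/12 + 49/4*e3 - 85/12*e1 e2 - 8*e1 e3 - 14*e2 e3 + 7*e1 e2 e3
second term: -91/12 + 49/4*e3 + 13/12*e1 e2 - 8*e1 e3 + 14*e2 e3 + 7*e1 e2 e3
Answer: 14/3 - 49/6*e1 e2 - 28*e2 e3


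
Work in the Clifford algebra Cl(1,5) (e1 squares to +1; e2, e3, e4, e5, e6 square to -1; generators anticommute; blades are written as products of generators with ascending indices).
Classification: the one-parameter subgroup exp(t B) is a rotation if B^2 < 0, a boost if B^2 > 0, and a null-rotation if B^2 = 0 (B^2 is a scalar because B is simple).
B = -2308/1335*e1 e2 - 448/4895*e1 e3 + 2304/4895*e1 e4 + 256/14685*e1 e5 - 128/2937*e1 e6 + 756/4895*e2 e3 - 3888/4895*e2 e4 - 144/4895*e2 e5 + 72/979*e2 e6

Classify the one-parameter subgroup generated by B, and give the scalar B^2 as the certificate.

B^2 term by term: the squares give (-2308/1335)^2*(e1 e2)^2 + (-448/4895)^2*(e1 e3)^2 + (2304/4895)^2*(e1 e4)^2 + (256/14685)^2*(e1 e5)^2 + (-128/2937)^2*(e1 e6)^2 + (756/4895)^2*(e2 e3)^2 + (-3888/4895)^2*(e2 e4)^2 + (-144/4895)^2*(e2 e5)^2 + (72/979)^2*(e2 e6)^2 = 5326864/1782225*(+1) + 200704/23961025*(+1) + 5308416/23961025*(+1) + 65536/215649225*(+1) + 16384/8625969*(+1) + 571536/23961025*(-1) + 15116544/23961025*(-1) + 20736/23961025*(-1) + 5184/958441*(-1) = 64/25 (each basis 2-blade squares to minus the product of its generators' squares); cross terms between blades sharing an index anticommute and cancel; the commuting (index-disjoint) pairs give grade-4 terms 2*c*c'*(blade product), which cancel blade by blade — e1 e2 e3 e4: -3483648/23961025 + 3483648/23961025 = 0; e1 e2 e3 e5: -129024/23961025 + 129024/23961025 = 0; e1 e2 e3 e6: 64512/4792205 - 64512/4792205 = 0; e1 e2 e4 e5: 663552/23961025 - 663552/23961025 = 0; e1 e2 e4 e6: -331776/4792205 + 331776/4792205 = 0; e1 e2 e5 e6: -12288/4792205 + 12288/4792205 = 0 — confirming B is simple. So B^2 = 64/25.
Answer: boost, certificate B^2 = 64/25. B^2 = 64/25 is basis-independent, so its sign is the whole story.


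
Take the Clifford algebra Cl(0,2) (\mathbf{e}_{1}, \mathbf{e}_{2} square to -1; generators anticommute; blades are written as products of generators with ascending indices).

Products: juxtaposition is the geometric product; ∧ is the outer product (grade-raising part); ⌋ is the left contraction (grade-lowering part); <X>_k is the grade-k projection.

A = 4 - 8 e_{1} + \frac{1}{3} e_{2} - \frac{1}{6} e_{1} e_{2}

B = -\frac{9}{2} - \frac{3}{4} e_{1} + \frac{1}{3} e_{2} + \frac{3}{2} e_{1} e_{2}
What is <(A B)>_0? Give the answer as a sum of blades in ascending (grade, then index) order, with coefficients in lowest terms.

step 1: -\frac{859}{36} + \frac{302}{9} e_{1} + \frac{287}{24} e_{2} + \frac{13}{3} e_{1} e_{2}
step 2: -\frac{859}{36}
Answer: -\frac{859}{36}


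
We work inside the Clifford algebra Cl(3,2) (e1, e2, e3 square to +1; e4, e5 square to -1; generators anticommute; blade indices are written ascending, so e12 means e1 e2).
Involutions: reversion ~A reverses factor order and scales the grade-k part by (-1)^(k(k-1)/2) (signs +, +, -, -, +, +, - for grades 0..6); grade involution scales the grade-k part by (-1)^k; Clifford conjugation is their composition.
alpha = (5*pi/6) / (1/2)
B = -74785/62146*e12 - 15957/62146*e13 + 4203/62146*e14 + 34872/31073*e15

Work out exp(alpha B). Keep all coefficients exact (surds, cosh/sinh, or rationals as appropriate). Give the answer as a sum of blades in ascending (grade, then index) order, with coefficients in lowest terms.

B^2 term by term: the squares give (-74785/62146)^2*(e12)^2 + (-15957/62146)^2*(e13)^2 + (4203/62146)^2*(e14)^2 + (34872/31073)^2*(e15)^2 = 5592796225/3862125316*(-1) + 254625849/3862125316*(-1) + 17665209/3862125316*(+1) + 1216056384/965531329*(+1) = -1/4 (each basis 2-blade squares to minus the product of its generators' squares); cross terms between blades sharing an index anticommute and cancel. So B^2 = -1/4.
B^2 = -1/4 — a negative square means the series sums to a rotation: l = 1/2, alpha*l = 5*pi/6, so exp(alpha B) = cos(5*pi/6) + (sin(5*pi/6)/(1/2))*B = -sqrt(3)/2 + (1)*B.
Answer: -sqrt(3)/2 - 74785/62146*e12 - 15957/62146*e13 + 4203/62146*e14 + 34872/31073*e15


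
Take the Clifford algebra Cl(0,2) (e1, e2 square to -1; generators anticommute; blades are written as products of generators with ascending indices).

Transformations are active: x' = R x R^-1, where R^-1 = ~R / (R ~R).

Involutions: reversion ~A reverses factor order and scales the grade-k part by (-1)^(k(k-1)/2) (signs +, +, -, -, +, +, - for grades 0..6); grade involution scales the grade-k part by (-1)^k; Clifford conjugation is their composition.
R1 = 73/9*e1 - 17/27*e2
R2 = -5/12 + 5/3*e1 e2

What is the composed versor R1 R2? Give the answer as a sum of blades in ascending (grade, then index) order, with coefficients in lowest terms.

Distribute over the terms of R1 (each basis-blade product reordered to ascending indices, repeated generators contracted through their squares):
(73/9*e1) R2 = -365/108*e1 - 365/27*e2
(-17/27*e2) R2 = -85/81*e1 + 85/324*e2
Summing the partial products and collecting blades:
Answer: -1435/324*e1 - 4295/324*e2


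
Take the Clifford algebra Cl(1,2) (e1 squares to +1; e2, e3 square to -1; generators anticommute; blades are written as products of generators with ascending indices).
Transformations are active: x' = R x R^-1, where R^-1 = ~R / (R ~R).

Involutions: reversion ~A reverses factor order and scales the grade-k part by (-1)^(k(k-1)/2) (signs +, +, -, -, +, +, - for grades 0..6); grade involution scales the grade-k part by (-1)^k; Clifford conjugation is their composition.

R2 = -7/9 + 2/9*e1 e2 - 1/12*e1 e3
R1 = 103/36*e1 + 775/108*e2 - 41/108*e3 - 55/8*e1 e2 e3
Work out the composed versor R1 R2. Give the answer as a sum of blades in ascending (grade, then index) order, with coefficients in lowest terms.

Distribute over the terms of R2 (each basis-blade product reordered to ascending indices, repeated generators contracted through their squares):
R1 (-7/9) = -721/324*e1 - 5425/972*e2 + 287/972*e3 + 385/72*e1 e2 e3
R1 (2/9*e1 e2) = 775/486*e1 + 103/162*e2 - 55/36*e3 - 41/486*e1 e2 e3
R1 (-1/12*e1 e3) = 41/1296*e1 - 55/96*e2 - 103/432*e3 + 775/1296*e1 e2 e3
Summing the partial products and collecting blades:
Answer: -2329/3888*e1 - 42911/7776*e2 - 5719/3888*e3 + 22787/3888*e1 e2 e3


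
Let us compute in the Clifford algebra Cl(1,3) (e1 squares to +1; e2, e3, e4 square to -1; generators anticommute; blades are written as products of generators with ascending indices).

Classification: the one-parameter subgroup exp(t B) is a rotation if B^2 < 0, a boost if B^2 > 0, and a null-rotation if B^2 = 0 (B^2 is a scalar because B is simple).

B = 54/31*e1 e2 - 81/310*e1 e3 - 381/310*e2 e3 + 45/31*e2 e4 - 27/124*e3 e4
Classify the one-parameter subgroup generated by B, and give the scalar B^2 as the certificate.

B^2 term by term: the squares give (54/31)^2*(e1 e2)^2 + (-81/310)^2*(e1 e3)^2 + (-381/310)^2*(e2 e3)^2 + (45/31)^2*(e2 e4)^2 + (-27/124)^2*(e3 e4)^2 = 2916/961*(+1) + 6561/96100*(+1) + 145161/96100*(-1) + 2025/961*(-1) + 729/15376*(-1) = -9/16 (each basis 2-blade squares to minus the product of its generators' squares); cross terms between blades sharing an index anticommute and cancel; the commuting (index-disjoint) pairs give grade-4 terms 2*c*c'*(blade product), which cancel blade by blade — e1 e2 e3 e4: -729/961 + 729/961 = 0 — confirming B is simple. So B^2 = -9/16.
Answer: rotation, certificate B^2 = -9/16. Key observation: B^2 = -9/16 is a conjugation invariant, so its sign decides the class regardless of the surface form of B.


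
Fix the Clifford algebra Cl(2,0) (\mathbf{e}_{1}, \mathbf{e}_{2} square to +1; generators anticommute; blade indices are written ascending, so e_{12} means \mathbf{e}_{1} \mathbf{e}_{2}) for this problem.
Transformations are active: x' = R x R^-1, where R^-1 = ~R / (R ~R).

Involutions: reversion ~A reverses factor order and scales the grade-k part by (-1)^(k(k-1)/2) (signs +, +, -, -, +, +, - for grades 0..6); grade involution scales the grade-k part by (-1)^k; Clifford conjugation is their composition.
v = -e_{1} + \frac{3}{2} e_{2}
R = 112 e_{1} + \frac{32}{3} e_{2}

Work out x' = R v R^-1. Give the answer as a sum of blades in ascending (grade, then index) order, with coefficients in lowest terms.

~R = 112 e_{1} + \frac{32}{3} e_{2}, and R ~R = \frac{113920}{9}, so R^-1 = ~R / (\frac{113920}{9}).
R v = -96 + \frac{536}{3} e_{12}
Answer: -\frac{311}{445} e_{1} - \frac{1479}{890} e_{2}


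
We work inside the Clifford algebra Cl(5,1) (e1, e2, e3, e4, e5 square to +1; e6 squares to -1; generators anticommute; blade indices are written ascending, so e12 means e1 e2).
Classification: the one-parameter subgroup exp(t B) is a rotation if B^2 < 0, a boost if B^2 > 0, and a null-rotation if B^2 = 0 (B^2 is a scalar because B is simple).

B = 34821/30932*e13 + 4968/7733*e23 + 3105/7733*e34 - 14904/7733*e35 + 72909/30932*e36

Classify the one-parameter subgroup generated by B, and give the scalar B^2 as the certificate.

B^2 term by term: the squares give (34821/30932)^2*(e13)^2 + (4968/7733)^2*(e23)^2 + (3105/7733)^2*(e34)^2 + (-14904/7733)^2*(e35)^2 + (72909/30932)^2*(e36)^2 = 1212502041/956788624*(-1) + 24681024/59799289*(-1) + 9641025/59799289*(-1) + 222129216/59799289*(-1) + 5315722281/956788624*(+1) = 0 (each basis 2-blade squares to minus the product of its generators' squares); cross terms between blades sharing an index anticommute and cancel. So B^2 = 0.
Answer: null-rotation, certificate B^2 = 0. Check the certificate: B^2 = 0, and that sign is decisive whatever form B takes.


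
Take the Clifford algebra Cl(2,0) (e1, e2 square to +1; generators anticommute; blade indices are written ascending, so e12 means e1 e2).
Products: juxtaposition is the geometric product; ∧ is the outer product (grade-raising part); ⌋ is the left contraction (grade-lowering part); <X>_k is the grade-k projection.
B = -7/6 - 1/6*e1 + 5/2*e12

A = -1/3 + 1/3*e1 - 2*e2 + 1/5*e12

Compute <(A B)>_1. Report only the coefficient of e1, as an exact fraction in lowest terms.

step 1: -1/6 + 14/3*e1 + 16/5*e2 - 7/5*e12
step 2: 14/3*e1 + 16/5*e2
Answer: 14/3


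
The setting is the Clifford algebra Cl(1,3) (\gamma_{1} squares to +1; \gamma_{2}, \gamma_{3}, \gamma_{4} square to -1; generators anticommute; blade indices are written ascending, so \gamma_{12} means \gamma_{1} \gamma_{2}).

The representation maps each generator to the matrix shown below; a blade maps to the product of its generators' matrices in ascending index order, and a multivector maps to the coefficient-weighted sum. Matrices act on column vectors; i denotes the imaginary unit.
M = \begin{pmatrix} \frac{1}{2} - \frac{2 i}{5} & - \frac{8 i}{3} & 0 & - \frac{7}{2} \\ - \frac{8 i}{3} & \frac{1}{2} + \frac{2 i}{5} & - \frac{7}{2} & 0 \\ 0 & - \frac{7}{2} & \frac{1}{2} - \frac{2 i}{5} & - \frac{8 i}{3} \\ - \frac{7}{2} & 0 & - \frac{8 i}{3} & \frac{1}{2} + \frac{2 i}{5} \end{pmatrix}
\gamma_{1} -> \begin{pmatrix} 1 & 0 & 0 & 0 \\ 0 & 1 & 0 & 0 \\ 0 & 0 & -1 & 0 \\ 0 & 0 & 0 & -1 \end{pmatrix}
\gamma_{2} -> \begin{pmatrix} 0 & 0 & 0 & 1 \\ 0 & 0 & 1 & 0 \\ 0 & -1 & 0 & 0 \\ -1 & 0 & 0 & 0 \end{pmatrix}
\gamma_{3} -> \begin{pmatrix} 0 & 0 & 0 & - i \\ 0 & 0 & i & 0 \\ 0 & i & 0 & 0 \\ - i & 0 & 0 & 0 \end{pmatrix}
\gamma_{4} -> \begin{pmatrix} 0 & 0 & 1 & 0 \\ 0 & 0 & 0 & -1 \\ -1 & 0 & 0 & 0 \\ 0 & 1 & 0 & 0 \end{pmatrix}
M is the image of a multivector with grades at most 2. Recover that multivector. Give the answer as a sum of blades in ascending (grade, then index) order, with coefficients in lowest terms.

Method: the blade images are trace-orthogonal — tr(rho(e_A) rho(e_B)^-1) = 4 if A = B and 0 otherwise — and rho(e_A)^-1 = (e_A)^2 * rho(e_A) with (e_A)^2 = +1 or -1, so the coefficient of e_A in the preimage is (e_A)^2 * tr(M rho(e_A))/4.
Nonzero projections over blades of grade <= 2: 1: (1)^2 = +1, tr(M 1) = 2, coefficient \frac{1}{2}; \gamma_{12}: (\gamma_{12})^2 = +1, tr(M rho(\gamma_{12})) = -14, coefficient -\frac{7}{2}; \gamma_{23}: (\gamma_{23})^2 = -1, tr(M rho(\gamma_{23})) = - \frac{8}{5}, coefficient \frac{2}{5}; \gamma_{34}: (\gamma_{34})^2 = -1, tr(M rho(\gamma_{34})) = - \frac{32}{3}, coefficient \frac{8}{3}. Every other blade of grade <= 2 projects to 0.
Answer: \frac{1}{2} - \frac{7}{2} \gamma_{12} + \frac{2}{5} \gamma_{23} + \frac{8}{3} \gamma_{34}


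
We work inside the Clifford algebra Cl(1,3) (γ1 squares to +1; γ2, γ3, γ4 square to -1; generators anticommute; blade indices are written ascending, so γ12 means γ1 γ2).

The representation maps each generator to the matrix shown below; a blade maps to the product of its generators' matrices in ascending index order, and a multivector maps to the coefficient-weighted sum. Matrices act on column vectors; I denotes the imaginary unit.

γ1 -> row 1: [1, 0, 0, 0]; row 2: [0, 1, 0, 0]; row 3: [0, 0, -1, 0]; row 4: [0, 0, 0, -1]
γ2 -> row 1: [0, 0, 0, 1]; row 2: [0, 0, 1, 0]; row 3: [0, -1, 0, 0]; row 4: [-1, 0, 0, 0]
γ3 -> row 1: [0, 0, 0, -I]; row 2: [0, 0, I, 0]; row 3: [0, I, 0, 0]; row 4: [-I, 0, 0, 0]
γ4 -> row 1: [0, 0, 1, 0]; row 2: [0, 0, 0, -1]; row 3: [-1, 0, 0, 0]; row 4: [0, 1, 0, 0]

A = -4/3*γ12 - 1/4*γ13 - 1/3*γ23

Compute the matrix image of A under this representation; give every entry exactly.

Bivector images (products of the table entries): rho(γ12) = rho(γ1)rho(γ2) = row 1: [0, 0, 0, 1]; row 2: [0, 0, 1, 0]; row 3: [0, 1, 0, 0]; row 4: [1, 0, 0, 0]; rho(γ13) = rho(γ1)rho(γ3) = row 1: [0, 0, 0, -I]; row 2: [0, 0, I, 0]; row 3: [0, -I, 0, 0]; row 4: [I, 0, 0, 0]; rho(γ23) = rho(γ2)rho(γ3) = row 1: [-I, 0, 0, 0]; row 2: [0, I, 0, 0]; row 3: [0, 0, -I, 0]; row 4: [0, 0, 0, I].
M = (-4/3)*rho(γ12) + (-1/4)*rho(γ13) + (-1/3)*rho(γ23), summed entrywise:
Answer: row 1: [I/3, 0, 0, -4/3 + I/4]; row 2: [0, -I/3, -4/3 - I/4, 0]; row 3: [0, -4/3 + I/4, I/3, 0]; row 4: [-4/3 - I/4, 0, 0, -I/3]


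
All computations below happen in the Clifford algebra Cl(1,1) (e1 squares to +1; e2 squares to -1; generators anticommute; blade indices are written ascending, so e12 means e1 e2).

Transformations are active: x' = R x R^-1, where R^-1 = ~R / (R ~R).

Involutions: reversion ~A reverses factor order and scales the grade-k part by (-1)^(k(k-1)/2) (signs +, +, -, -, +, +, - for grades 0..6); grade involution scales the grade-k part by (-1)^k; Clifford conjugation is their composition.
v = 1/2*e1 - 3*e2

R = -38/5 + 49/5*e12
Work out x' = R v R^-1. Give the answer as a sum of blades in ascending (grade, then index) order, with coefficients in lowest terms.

~R = -38/5 - 49/5*e12, and R ~R = -957/25, so R^-1 = ~R / (-957/25).
R v = 128/5*e1 + 179/10*e2
Answer: 18499/1914*e1 + 9673/957*e2


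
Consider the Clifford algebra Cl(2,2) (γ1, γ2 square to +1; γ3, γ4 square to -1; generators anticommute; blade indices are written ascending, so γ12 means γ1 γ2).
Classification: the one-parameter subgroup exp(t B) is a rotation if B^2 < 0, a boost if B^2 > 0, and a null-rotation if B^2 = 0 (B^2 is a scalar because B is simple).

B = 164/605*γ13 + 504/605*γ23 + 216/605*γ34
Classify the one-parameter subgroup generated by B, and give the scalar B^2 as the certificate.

B^2 term by term: the squares give (164/605)^2*(γ13)^2 + (504/605)^2*(γ23)^2 + (216/605)^2*(γ34)^2 = 26896/366025*(+1) + 254016/366025*(+1) + 46656/366025*(-1) = 16/25 (each basis 2-blade squares to minus the product of its generators' squares); cross terms between blades sharing an index anticommute and cancel. So B^2 = 16/25.
Answer: boost, certificate B^2 = 16/25. The invariant at work: B^2 = 16/25 is unchanged by conjugation, hence its sign classifies the subgroup whatever basis B is written in.


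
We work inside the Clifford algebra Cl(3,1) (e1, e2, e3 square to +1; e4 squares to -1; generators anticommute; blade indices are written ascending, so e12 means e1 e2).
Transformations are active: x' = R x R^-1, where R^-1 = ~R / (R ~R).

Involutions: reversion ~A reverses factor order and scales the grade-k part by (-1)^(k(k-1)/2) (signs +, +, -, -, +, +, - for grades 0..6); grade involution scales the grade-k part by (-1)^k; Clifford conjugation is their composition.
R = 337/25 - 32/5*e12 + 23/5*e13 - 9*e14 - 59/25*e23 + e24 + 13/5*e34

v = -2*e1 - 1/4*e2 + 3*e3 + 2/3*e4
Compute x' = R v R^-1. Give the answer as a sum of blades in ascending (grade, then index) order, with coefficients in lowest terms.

~R = 337/25 + 32/5*e12 - 23/5*e13 + 9*e14 + 59/25*e23 - e24 - 13/5*e34, and R ~R = 4016/25, so R^-1 = ~R / (4016/25).
R v = -139/25*e1 - 287/12*e2 + 2839/60*e3 - 4969/300*e4 - 1333/100*e123 - 511/60*e124 + 373/15*e134 - 1567/300*e234
Answer: 572/753*e1 - 9423/5020*e2 + 47467/15060*e3 - 1195/1004*e4


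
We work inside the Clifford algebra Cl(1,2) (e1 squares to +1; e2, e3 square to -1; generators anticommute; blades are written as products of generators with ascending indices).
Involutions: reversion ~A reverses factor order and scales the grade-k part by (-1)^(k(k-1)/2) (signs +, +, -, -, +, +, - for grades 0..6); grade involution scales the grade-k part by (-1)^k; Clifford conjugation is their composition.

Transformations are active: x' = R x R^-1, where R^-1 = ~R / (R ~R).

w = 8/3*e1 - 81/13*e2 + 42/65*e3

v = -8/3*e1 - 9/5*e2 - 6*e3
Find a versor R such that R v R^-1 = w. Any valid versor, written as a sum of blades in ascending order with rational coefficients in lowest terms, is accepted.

Construction: equal norms (both -7229/225) license R = v + w = -522/65*e2 - 348/65*e3 — nothing changes along that direction, while (v - w)/2 changes sign, so v maps onto w.
Answer: -522/65*e2 - 348/65*e3


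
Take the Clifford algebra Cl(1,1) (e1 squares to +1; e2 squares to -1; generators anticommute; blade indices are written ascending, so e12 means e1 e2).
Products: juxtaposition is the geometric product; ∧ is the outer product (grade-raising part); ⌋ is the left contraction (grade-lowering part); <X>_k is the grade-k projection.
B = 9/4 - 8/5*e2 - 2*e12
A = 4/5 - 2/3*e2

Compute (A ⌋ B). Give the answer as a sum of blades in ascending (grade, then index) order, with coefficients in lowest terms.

step 1: 11/15 + 4/3*e1 - 32/25*e2 - 8/5*e12
Answer: 11/15 + 4/3*e1 - 32/25*e2 - 8/5*e12


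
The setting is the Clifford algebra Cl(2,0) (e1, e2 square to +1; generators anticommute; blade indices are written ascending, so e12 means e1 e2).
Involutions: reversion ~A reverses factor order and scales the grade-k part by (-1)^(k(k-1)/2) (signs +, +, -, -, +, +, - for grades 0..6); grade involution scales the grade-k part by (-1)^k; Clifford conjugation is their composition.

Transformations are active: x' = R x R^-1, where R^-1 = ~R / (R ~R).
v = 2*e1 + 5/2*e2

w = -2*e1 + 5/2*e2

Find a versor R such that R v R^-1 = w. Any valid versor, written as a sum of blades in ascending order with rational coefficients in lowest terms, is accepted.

Here q(v) = q(w) = 41/4; the classical choice R = v + w = 5*e2 then realises v -> w under the sandwich.
Answer: 5*e2


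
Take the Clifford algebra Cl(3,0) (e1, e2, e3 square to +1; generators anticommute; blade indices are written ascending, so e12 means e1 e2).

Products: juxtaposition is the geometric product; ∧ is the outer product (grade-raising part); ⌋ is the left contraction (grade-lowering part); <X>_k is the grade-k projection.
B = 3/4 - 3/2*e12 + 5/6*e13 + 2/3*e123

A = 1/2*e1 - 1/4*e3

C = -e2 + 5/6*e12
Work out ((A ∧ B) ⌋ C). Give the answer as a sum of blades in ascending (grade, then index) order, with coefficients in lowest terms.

step 1: 3/8*e1 - 3/16*e3 + 3/8*e123
step 2: 5/16*e2
Answer: 5/16*e2


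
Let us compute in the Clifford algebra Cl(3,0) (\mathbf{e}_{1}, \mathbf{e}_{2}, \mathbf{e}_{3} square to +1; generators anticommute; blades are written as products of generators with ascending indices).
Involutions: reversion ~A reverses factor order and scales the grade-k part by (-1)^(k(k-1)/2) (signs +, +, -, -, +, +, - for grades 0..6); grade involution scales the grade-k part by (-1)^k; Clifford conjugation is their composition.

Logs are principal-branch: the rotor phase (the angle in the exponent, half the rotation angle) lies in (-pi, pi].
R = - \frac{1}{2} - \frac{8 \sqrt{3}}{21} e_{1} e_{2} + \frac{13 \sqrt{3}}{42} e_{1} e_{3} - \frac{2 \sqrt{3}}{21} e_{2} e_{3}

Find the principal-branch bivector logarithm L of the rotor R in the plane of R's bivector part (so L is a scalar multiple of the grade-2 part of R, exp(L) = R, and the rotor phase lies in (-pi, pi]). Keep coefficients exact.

The scalar part of R is - \frac{1}{2}, which pins the rotor phase on the principal branch; dividing the bivector part by the sine of that phase recovers the unit plane, and L is the phase times that plane.
Concretely: cos(phase) = - \frac{1}{2} gives phase = ±\frac{2 \pi}{3}, and since phase/sin(phase) is even the sign is immaterial: L = (phase/sin(phase)) * <R>_2 = (\frac{4 \sqrt{3} \pi}{9}) * <R>_2.
Answer: - \frac{32 \pi}{63} e_{1} e_{2} + \frac{26 \pi}{63} e_{1} e_{3} - \frac{8 \pi}{63} e_{2} e_{3}


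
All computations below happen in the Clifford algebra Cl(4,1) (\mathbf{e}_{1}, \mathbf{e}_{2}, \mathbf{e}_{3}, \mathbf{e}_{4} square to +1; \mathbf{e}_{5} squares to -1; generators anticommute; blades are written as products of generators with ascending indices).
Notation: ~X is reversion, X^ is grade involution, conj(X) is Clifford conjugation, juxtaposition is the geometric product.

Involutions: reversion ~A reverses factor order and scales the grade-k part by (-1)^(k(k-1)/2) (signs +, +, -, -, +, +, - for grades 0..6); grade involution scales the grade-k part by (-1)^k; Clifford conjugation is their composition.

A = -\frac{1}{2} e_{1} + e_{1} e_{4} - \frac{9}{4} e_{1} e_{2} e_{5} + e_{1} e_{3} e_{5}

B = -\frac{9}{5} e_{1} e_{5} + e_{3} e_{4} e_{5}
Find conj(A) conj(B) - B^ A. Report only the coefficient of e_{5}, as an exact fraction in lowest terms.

first term: \frac{81}{20} e_{2} - \frac{9}{5} e_{3} + \frac{9}{10} e_{5} - e_{1} e_{4} + \frac{9}{5} e_{4} e_{5} + e_{1} e_{3} e_{5} + \frac{9}{4} e_{1} e_{2} e_{3} e_{4} + \frac{1}{2} e_{1} e_{3} e_{4} e_{5}
second term: -\frac{81}{20} e_{2} + \frac{9}{5} e_{3} - \frac{9}{10} e_{5} - e_{1} e_{4} - \frac{9}{5} e_{4} e_{5} - e_{1} e_{3} e_{5} - \frac{9}{4} e_{1} e_{2} e_{3} e_{4} - \frac{1}{2} e_{1} e_{3} e_{4} e_{5}
Answer: \frac{9}{5}


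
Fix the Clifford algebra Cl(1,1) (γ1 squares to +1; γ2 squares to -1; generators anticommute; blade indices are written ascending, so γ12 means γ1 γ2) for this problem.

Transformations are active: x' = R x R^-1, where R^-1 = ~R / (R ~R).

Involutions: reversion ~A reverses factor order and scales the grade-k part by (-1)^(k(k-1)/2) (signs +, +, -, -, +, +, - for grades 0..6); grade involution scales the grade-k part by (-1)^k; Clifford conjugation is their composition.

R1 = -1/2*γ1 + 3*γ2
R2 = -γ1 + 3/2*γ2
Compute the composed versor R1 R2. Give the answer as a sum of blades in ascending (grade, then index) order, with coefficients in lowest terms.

Distribute over the terms of R1 (each basis-blade product reordered to ascending indices, repeated generators contracted through their squares):
(-1/2*γ1) R2 = 1/2 - 3/4*γ12
(3*γ2) R2 = -9/2 + 3*γ12
Summing the partial products and collecting blades:
Answer: -4 + 9/4*γ12


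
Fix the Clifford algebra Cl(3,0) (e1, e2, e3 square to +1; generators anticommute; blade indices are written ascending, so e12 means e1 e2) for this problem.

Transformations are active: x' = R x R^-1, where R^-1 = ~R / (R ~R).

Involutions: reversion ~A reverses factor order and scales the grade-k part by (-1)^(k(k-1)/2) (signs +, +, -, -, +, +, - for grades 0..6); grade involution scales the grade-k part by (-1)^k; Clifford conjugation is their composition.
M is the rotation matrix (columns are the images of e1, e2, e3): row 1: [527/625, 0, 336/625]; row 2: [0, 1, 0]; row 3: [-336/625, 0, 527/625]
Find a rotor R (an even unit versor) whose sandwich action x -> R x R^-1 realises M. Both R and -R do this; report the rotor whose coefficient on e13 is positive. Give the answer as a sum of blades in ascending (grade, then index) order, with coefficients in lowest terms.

Method: write R = a + b12*e12 + b13*e13 + b23*e23 with a^2 + b12^2 + b13^2 + b23^2 = 1 (so R^-1 = ~R). Expanding the columns R e_j ~R gives tr M = 4a^2 - 1 and, from the antisymmetric part, M21 - M12 = -4a*b12, M13 - M31 = 4a*b13, M32 - M23 = -4a*b23.
Here tr M = 1679/625, so a^2 = (1 + tr M)/4 = 576/625 and a = ±24/25. Taking a = 24/25: M21 - M12 = 0, M13 - M31 = 672/625, M32 - M23 = 0, giving b12 = 0, b13 = 7/25, b23 = 0, i.e. R = 24/25 + 7/25*e13.
Its e13 coefficient is already positive.
Answer: 24/25 + 7/25*e13. Key observation: the double cover Spin(3) -> SO(3) sends R and -R to the same matrix (trace 1679/625 here), so the stated sign of the e13 coefficient is what selects one sheet.


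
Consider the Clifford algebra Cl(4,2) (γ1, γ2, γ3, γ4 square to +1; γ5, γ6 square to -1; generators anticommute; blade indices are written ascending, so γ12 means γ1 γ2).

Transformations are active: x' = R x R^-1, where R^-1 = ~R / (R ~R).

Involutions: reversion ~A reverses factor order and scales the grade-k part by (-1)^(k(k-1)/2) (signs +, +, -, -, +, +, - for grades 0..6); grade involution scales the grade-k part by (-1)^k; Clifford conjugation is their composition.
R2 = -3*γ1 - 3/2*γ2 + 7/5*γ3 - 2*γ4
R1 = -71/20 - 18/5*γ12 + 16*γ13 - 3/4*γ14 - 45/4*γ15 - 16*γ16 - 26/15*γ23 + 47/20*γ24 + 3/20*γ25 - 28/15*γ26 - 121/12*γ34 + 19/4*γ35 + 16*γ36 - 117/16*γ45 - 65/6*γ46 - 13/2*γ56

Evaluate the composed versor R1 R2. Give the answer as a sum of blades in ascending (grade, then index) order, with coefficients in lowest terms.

Distribute over the terms of R2 (each basis-blade product reordered to ascending indices, repeated generators contracted through their squares):
R1 (-3*γ1) = 213/20*γ1 - 54/5*γ2 + 48*γ3 - 9/4*γ4 - 135/4*γ5 - 48*γ6 + 26/5*γ123 - 141/20*γ124 - 9/20*γ125 + 28/5*γ126 + 121/4*γ134 - 57/4*γ135 - 48*γ136 + 351/16*γ145 + 65/2*γ146 + 39/2*γ156
R1 (-3/2*γ2) = 27/5*γ1 + 213/40*γ2 - 13/5*γ3 + 141/40*γ4 + 9/40*γ5 - 14/5*γ6 + 24*γ123 - 9/8*γ124 - 135/8*γ125 - 24*γ126 + 121/8*γ234 - 57/8*γ235 - 24*γ236 + 351/32*γ245 + 65/4*γ246 + 39/4*γ256
R1 (7/5*γ3) = 112/5*γ1 - 182/75*γ2 - 497/100*γ3 + 847/60*γ4 - 133/20*γ5 - 112/5*γ6 - 126/25*γ123 + 21/20*γ134 + 63/4*γ135 + 112/5*γ136 - 329/100*γ234 - 21/100*γ235 + 196/75*γ236 - 819/80*γ345 - 91/6*γ346 - 91/10*γ356
R1 (-2*γ4) = 3/2*γ1 - 47/10*γ2 + 121/6*γ3 + 71/10*γ4 - 117/8*γ5 - 65/3*γ6 + 36/5*γ124 - 32*γ134 - 45/2*γ145 - 32*γ146 + 52/15*γ234 + 3/10*γ245 - 56/15*γ246 + 19/2*γ345 + 32*γ346 + 13*γ456
Summing the partial products and collecting blades:
Answer: 799/20*γ1 - 7561/600*γ2 + 18179/300*γ3 + 2699/120*γ4 - 274/5*γ5 - 1423/15*γ6 + 604/25*γ123 - 39/40*γ124 - 693/40*γ125 - 92/5*γ126 - 7/10*γ134 + 3/2*γ135 - 128/5*γ136 - 9/16*γ145 + 1/2*γ146 + 39/2*γ156 + 9181/600*γ234 - 1467/200*γ235 - 1604/75*γ236 + 1803/160*γ245 + 751/60*γ246 + 39/4*γ256 - 59/80*γ345 + 101/6*γ346 - 91/10*γ356 + 13*γ456


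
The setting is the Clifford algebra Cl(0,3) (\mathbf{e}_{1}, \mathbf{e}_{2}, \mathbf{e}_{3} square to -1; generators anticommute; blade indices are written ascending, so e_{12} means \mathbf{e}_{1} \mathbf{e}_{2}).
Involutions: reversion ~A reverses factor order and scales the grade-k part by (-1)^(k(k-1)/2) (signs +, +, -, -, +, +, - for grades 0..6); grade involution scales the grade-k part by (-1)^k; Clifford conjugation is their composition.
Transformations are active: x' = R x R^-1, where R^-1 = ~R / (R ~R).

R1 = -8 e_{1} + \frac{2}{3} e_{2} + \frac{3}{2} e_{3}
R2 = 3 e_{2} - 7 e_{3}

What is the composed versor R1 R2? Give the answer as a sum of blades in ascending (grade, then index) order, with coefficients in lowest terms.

Distribute over the terms of R2 (each basis-blade product reordered to ascending indices, repeated generators contracted through their squares):
R1 (3 e_{2}) = -2 - 24 e_{12} - \frac{9}{2} e_{23}
R1 (-7 e_{3}) = \frac{21}{2} + 56 e_{13} - \frac{14}{3} e_{23}
Summing the partial products and collecting blades:
Answer: \frac{17}{2} - 24 e_{12} + 56 e_{13} - \frac{55}{6} e_{23}


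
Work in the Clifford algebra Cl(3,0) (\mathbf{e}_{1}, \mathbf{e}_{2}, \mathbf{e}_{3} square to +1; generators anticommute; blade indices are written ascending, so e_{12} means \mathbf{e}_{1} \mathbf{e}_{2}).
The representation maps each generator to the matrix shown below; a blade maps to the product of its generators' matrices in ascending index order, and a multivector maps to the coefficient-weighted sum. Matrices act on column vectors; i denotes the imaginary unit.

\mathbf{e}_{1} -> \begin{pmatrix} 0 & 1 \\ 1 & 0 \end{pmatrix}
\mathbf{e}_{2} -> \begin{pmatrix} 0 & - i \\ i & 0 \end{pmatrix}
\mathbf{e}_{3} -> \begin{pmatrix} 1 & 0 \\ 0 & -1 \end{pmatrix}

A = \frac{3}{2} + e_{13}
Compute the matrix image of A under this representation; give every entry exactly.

Bivector images (products of the table entries): rho(e_{13}) = rho(\mathbf{e}_{1})rho(\mathbf{e}_{3}) = \begin{pmatrix} 0 & -1 \\ 1 & 0 \end{pmatrix}.
M = (\frac{3}{2})*1 + (1)*rho(e_{13}), summed entrywise (1 is the identity matrix):
Answer: \begin{pmatrix} \frac{3}{2} & -1 \\ 1 & \frac{3}{2} \end{pmatrix}


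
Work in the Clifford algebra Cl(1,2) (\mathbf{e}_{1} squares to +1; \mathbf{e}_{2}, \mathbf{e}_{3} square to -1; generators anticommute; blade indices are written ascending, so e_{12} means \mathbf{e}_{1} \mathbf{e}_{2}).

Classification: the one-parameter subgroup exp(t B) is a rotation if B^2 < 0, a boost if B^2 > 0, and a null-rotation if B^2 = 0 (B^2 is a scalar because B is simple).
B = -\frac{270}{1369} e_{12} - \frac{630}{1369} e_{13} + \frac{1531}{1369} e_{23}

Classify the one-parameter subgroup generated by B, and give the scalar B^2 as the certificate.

B^2 term by term: the squares give (-\frac{270}{1369})^2*(e_{12})^2 + (-\frac{630}{1369})^2*(e_{13})^2 + (\frac{1531}{1369})^2*(e_{23})^2 = \frac{72900}{1874161}*(+1) + \frac{396900}{1874161}*(+1) + \frac{2343961}{1874161}*(-1) = -1 (each basis 2-blade squares to minus the product of its generators' squares); cross terms between blades sharing an index anticommute and cancel. So B^2 = -1.
Answer: rotation, certificate B^2 = -1. Because -1 is invariant under every versor sandwich, the classification follows from its sign alone.


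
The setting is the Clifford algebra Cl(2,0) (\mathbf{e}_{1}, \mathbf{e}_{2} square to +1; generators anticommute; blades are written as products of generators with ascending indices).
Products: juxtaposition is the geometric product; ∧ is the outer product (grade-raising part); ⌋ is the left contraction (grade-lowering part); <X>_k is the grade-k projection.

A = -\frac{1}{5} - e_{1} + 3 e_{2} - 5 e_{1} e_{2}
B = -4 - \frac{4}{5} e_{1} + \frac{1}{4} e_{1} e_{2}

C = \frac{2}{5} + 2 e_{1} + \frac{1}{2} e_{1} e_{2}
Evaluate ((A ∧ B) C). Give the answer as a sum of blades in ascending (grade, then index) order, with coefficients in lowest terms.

step 1: \frac{4}{5} + \frac{104}{25} e_{1} - 12 e_{2} + \frac{447}{20} e_{1} e_{2}
step 2: -\frac{507}{200} + \frac{1158}{125} e_{1} - \frac{2371}{50} e_{2} + \frac{1667}{50} e_{1} e_{2}
Answer: -\frac{507}{200} + \frac{1158}{125} e_{1} - \frac{2371}{50} e_{2} + \frac{1667}{50} e_{1} e_{2}


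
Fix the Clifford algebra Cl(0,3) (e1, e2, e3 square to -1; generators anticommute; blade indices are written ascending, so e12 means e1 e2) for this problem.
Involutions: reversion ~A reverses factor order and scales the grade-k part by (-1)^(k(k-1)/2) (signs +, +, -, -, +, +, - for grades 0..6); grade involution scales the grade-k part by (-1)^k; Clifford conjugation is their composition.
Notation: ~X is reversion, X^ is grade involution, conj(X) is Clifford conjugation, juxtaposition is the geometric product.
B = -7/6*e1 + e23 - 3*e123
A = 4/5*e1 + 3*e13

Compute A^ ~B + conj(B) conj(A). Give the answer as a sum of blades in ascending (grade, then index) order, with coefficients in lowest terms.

first term: -14/15 + 9*e2 - 7/2*e3 - 3*e12 + 12/5*e23 + 4/5*e123
second term: 14/15 + 9*e2 + 7/2*e3 - 3*e12 - 12/5*e23 + 4/5*e123
Answer: 18*e2 - 6*e12 + 8/5*e123


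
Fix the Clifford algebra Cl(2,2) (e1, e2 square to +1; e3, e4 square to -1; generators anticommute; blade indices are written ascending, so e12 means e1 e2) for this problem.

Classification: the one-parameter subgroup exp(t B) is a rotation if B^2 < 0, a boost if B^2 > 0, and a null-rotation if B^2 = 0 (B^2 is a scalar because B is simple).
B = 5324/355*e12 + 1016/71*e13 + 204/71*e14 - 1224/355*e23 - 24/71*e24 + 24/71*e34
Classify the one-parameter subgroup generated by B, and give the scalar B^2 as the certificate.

B^2 term by term: the squares give (5324/355)^2*(e12)^2 + (1016/71)^2*(e13)^2 + (204/71)^2*(e14)^2 + (-1224/355)^2*(e23)^2 + (-24/71)^2*(e24)^2 + (24/71)^2*(e34)^2 = 28344976/126025*(-1) + 1032256/5041*(+1) + 41616/5041*(+1) + 1498176/126025*(+1) + 576/5041*(+1) + 576/5041*(-1) = 0 (each basis 2-blade squares to minus the product of its generators' squares); cross terms between blades sharing an index anticommute and cancel; the commuting (index-disjoint) pairs give grade-4 terms 2*c*c'*(blade product), which cancel blade by blade — e1234: 255552/25205 + 48768/5041 - 499392/25205 = 0 — confirming B is simple. So B^2 = 0.
Answer: null-rotation, certificate B^2 = 0. Certificate logic: 0 is a conjugation-invariant scalar, so its sign fixes rotation versus boost versus null-rotation outright.


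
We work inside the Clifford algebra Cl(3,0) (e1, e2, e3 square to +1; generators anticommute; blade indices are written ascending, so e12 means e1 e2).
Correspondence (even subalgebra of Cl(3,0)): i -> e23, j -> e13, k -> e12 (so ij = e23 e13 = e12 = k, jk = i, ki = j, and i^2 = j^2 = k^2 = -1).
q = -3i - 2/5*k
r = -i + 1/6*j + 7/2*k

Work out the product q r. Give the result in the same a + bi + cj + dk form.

In blades: q = -2/5*e12 - 3*e23, r = 7/2*e12 + 1/6*e13 - e23.
Distribute q over r term by term (generator squares from the signature, products reordered to ascending indices): (-2/5*e12)*r = 7/5 + 2/5*e13 + 1/15*e23; (-3*e23)*r = -3 - 1/2*e12 + 21/2*e13.
Sum: -8/5 - 1/2*e12 + 109/10*e13 + 1/15*e23; translating back through the correspondence:
Answer: -8/5 + 1/15*i + 109/10*j - 1/2*k


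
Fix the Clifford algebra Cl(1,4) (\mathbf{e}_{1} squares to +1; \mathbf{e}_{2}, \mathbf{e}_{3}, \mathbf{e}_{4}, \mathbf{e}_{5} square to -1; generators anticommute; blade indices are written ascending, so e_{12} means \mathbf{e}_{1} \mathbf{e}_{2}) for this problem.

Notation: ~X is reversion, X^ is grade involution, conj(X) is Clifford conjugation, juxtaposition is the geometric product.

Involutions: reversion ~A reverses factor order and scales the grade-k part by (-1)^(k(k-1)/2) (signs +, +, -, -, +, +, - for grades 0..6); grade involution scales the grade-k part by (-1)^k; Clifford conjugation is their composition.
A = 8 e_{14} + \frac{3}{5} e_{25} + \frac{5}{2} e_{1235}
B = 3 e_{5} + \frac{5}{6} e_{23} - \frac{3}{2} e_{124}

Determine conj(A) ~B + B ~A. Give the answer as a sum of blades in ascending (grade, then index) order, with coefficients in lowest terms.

first term: \frac{69}{5} e_{2} + \frac{25}{12} e_{15} - \frac{1}{2} e_{35} - \frac{15}{2} e_{123} - \frac{231}{10} e_{145} - \frac{15}{4} e_{345} + \frac{20}{3} e_{1234}
second term: -\frac{69}{5} e_{2} - \frac{25}{12} e_{15} - \frac{1}{2} e_{35} + \frac{15}{2} e_{123} - \frac{231}{10} e_{145} + \frac{15}{4} e_{345} - \frac{20}{3} e_{1234}
Answer: -e_{35} - \frac{231}{5} e_{145}


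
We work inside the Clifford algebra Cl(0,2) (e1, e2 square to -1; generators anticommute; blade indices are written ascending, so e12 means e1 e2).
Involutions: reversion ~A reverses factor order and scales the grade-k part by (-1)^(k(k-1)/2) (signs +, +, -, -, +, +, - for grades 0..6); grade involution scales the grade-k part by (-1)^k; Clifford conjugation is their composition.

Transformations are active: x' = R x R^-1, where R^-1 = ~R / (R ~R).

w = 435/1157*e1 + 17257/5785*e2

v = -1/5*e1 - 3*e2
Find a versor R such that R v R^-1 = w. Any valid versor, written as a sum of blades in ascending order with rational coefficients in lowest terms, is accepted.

Since q(v) = q(w) = -226/25, the sum R = v + w = 1018/5785*e1 - 98/5785*e2 does the job whenever invertible.
Answer: 1018/5785*e1 - 98/5785*e2


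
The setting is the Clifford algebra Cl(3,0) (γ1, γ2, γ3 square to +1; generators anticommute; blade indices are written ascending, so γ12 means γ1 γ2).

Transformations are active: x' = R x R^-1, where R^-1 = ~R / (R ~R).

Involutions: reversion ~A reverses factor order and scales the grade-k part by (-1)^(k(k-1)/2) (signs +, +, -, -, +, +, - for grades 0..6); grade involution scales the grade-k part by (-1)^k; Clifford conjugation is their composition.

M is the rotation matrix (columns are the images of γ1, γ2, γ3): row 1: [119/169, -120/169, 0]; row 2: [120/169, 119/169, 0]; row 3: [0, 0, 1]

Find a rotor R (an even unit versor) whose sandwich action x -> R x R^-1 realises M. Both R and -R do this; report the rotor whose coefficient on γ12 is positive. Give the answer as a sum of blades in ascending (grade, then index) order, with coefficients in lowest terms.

Method: write R = a + b12*γ12 + b13*γ13 + b23*γ23 with a^2 + b12^2 + b13^2 + b23^2 = 1 (so R^-1 = ~R). Expanding the columns R e_j ~R gives tr M = 4a^2 - 1 and, from the antisymmetric part, M21 - M12 = -4a*b12, M13 - M31 = 4a*b13, M32 - M23 = -4a*b23.
Here tr M = 407/169, so a^2 = (1 + tr M)/4 = 144/169 and a = ±12/13. Taking a = 12/13: M21 - M12 = 240/169, M13 - M31 = 0, M32 - M23 = 0, giving b12 = -5/13, b13 = 0, b23 = 0, i.e. R = 12/13 - 5/13*γ12.
Its γ12 coefficient is negative, so report the other preimage -R.
Answer: -12/13 + 5/13*γ12. Why the constraint matters: R and -R act identically through the sandwich — M has trace 407/169 either way — so only the sign condition on γ12 picks one of the two preimages.
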